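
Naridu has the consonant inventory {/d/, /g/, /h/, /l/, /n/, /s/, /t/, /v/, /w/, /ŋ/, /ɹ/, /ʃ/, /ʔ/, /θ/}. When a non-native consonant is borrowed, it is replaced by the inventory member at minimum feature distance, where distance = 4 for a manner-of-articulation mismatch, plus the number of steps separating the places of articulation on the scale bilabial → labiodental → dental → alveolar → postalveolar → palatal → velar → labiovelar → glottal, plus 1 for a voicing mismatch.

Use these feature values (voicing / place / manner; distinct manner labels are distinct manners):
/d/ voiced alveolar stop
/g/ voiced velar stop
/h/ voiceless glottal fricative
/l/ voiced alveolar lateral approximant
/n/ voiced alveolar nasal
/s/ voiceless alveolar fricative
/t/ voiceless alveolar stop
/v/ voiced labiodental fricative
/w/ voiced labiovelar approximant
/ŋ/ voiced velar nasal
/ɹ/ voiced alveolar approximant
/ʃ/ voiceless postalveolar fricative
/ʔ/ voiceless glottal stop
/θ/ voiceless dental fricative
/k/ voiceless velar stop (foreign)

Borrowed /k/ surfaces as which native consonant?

g

/g/ is closest: same manner (stop), place distance 0 (velar→velar), voicing differs (+1); total 1. Next closest is /ʔ/ at distance 2.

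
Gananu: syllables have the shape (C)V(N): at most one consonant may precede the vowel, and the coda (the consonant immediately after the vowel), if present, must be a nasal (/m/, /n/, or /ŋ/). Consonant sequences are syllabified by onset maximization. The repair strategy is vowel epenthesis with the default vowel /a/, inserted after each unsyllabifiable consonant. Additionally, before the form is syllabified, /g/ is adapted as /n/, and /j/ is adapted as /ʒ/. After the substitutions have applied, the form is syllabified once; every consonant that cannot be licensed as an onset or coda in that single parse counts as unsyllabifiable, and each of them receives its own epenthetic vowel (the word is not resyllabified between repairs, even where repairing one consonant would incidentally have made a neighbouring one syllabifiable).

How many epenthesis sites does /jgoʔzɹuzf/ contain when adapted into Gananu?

After substitution the input is /ʒnoʔzɹuzf/.
The unsyllabifiable consonants are /ʒ/, /ʔ/, /z/, /z/, /f/; each receives one epenthetic vowel.

5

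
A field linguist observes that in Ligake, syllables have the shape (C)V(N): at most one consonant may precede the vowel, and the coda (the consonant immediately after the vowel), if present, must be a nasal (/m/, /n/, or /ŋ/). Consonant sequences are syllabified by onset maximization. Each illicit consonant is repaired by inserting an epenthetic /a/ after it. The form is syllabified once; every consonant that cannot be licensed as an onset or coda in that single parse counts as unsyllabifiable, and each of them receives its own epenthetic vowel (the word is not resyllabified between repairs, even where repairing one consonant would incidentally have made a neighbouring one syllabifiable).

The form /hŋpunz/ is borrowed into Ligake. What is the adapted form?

The consonants /h/, /ŋ/, /z/ cannot be parsed into a legal (C)V(N) syllable (only a nasal (/m/, /n/, or /ŋ/) is licensed in coda position; onsets are limited to one consonant).
Each unlicensed consonant becomes the onset of a new syllable: /h/ → /ha/, /ŋ/ → /ŋa/, /z/ → /za/.

haŋapunza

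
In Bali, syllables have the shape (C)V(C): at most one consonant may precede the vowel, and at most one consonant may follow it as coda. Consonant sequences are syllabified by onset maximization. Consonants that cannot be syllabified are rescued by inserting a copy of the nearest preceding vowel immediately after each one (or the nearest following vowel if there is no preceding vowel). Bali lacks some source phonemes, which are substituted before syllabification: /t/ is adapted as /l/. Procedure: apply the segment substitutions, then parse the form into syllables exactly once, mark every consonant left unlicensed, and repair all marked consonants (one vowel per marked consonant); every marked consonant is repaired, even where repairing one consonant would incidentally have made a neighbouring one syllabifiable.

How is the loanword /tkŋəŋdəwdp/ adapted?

ləkəŋəŋdəwdəpə

Substitution: /t/ → /l/, giving /lkŋəŋdəwdp/.
The consonants /l/, /k/, /d/, /p/ cannot be parsed into a legal (C)V(C) syllable (at most one coda consonant is licensed; onsets are limited to one consonant).
Epenthesis after each stranded consonant: /l/ → /lə/, /k/ → /kə/, /d/ → /də/, /p/ → /pə/.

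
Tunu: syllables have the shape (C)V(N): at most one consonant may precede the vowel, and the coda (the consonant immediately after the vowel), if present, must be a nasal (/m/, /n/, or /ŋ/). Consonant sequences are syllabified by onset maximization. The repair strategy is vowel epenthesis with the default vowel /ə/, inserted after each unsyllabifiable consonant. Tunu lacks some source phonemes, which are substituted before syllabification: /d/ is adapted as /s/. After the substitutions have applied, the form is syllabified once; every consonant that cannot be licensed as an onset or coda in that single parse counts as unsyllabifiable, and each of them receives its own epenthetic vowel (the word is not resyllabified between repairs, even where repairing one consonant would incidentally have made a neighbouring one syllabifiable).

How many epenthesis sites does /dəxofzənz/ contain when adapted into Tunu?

After substitution the input is /səxofzənz/.
The unsyllabifiable consonants are /f/, /z/; each receives one epenthetic vowel.

2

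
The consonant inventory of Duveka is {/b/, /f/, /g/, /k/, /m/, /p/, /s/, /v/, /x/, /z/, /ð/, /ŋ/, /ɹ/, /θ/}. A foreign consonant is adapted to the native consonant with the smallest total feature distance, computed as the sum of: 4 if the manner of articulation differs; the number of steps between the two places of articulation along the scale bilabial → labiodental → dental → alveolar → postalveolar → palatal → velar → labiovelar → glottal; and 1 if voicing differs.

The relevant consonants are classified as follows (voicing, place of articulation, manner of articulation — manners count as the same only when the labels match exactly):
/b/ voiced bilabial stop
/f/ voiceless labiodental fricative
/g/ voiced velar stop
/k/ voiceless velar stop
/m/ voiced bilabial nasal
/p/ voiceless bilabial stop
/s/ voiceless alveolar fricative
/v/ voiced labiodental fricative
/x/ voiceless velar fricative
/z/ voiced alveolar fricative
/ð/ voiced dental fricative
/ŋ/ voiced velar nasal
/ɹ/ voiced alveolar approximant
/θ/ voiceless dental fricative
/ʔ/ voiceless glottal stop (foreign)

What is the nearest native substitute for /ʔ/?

k

/k/ is closest: same manner (stop), place distance 2 (glottal→velar), same voicing; total 2. Next closest is /g/ at distance 3.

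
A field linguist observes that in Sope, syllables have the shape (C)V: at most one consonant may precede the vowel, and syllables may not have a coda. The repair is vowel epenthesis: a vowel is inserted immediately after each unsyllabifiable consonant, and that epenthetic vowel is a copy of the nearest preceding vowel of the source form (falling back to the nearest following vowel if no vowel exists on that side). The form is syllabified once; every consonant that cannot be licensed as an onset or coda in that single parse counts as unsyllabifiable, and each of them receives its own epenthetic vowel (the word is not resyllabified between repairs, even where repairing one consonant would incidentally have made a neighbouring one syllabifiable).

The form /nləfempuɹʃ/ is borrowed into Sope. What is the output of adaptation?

The consonants /n/, /m/, /ɹ/, /ʃ/ cannot be parsed into a legal (C)V syllable (no codas are permitted; onsets are limited to one consonant).
Epenthesis after each stranded consonant: /n/ → /nə/, /m/ → /me/, /ɹ/ → /ɹu/, /ʃ/ → /ʃu/.

nələfemepuɹuʃu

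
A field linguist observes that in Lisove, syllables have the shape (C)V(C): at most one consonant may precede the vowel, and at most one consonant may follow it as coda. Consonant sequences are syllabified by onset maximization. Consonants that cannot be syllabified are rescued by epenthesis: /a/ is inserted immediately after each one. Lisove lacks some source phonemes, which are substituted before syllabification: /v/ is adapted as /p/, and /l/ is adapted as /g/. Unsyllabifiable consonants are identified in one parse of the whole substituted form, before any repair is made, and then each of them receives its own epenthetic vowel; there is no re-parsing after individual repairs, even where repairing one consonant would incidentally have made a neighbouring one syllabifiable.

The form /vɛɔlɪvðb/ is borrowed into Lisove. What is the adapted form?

Substitution: /v/ → /p/, /l/ → /g/, giving /pɛɔgɪpðb/.
The consonants /ð/, /b/ cannot be parsed into a legal (C)V(C) syllable (at most one coda consonant is licensed; onsets are limited to one consonant).
Inserting the epenthetic vowel yields /ð/ → /ða/, /b/ → /ba/.

pɛɔgɪpðaba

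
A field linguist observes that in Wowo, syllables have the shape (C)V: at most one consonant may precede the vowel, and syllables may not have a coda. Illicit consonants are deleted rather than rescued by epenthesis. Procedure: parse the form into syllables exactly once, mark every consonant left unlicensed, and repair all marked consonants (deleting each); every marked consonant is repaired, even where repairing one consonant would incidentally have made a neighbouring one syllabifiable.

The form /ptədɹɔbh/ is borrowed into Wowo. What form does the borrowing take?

The consonants /p/, /d/, /b/, /h/ cannot be parsed into a legal (C)V syllable (no codas are permitted; onsets are limited to one consonant).
Each unlicensed consonant is deleted: /p/, /d/, /b/, /h/.

təɹɔ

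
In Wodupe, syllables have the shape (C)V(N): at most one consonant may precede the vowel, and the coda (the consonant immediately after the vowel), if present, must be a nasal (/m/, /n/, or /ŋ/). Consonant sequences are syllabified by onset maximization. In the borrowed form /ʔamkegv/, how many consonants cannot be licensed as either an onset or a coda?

2

Syllabifying with onset maximization leaves /g/, /v/ stranded (only a nasal (/m/, /n/, or /ŋ/) is licensed in coda position; onsets are limited to one consonant).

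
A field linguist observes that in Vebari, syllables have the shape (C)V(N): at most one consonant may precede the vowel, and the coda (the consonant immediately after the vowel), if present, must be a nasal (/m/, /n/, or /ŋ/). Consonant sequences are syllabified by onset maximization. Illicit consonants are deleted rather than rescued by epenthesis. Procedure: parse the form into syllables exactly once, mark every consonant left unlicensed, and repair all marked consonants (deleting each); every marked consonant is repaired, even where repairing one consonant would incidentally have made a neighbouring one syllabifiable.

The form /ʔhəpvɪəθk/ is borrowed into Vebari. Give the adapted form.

həvɪə

Syllabifying with onset maximization leaves /ʔ/, /p/, /θ/, /k/ stranded (only a nasal (/m/, /n/, or /ŋ/) is licensed in coda position; onsets are limited to one consonant).
Deleting the stranded consonants removes /ʔ/, /p/, /θ/, /k/.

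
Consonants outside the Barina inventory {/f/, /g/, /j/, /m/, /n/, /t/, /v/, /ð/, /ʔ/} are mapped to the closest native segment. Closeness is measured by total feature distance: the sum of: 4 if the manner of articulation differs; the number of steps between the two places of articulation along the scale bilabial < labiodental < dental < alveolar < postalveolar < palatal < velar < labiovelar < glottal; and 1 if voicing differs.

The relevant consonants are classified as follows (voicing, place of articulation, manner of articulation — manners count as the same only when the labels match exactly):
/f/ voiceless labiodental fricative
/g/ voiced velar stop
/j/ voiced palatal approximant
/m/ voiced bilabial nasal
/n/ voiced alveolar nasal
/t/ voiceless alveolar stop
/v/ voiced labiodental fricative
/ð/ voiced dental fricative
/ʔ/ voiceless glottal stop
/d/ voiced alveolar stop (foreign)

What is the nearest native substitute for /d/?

t

/t/ is closest: same manner (stop), place distance 0 (alveolar→alveolar), voicing differs (+1); total 1. Next closest is /g/ at distance 3.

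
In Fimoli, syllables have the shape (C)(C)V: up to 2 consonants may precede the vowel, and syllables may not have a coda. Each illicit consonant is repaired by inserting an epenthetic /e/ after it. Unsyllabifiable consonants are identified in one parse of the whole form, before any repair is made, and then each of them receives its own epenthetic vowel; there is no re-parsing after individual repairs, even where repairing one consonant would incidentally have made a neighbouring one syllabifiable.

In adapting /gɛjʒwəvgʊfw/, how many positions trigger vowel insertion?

3

The unsyllabifiable consonants are /j/, /f/, /w/; each receives one epenthetic vowel.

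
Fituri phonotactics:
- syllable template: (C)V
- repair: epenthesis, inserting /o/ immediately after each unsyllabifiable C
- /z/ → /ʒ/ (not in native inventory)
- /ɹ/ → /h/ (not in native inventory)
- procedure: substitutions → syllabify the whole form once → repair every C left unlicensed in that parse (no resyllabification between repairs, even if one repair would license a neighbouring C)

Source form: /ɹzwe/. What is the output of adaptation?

hoʒowe

Substitution: /ɹ/ → /h/, /z/ → /ʒ/, giving /hʒwe/.
Under (C)V, the unsyllabifiable consonants are /h/, /ʒ/ (no codas are permitted; onsets are limited to one consonant).
Inserting the epenthetic vowel yields /h/ → /ho/, /ʒ/ → /ʒo/.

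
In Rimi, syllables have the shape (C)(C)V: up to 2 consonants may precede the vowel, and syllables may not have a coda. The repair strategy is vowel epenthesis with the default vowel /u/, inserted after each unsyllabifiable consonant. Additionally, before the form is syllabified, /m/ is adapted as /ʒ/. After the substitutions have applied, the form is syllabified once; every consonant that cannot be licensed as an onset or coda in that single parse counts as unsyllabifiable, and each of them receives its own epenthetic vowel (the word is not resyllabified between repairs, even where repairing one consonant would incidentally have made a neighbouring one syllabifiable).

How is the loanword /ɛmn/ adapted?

ɛʒunu

Substitution: /m/ → /ʒ/, giving /ɛʒn/.
Under (C)(C)V, the unsyllabifiable consonants are /ʒ/, /n/ (no codas are permitted; onsets may contain at most 2 consonants).
Each unlicensed consonant becomes the onset of a new syllable: /ʒ/ → /ʒu/, /n/ → /nu/.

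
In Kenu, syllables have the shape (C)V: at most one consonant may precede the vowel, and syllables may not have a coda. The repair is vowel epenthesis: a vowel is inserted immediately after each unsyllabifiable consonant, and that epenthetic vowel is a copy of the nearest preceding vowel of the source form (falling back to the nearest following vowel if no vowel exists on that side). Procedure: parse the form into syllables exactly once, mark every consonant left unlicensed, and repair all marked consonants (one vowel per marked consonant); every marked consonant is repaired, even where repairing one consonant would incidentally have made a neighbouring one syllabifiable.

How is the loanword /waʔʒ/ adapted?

waʔaʒa

The consonants /ʔ/, /ʒ/ cannot be parsed into a legal (C)V syllable (no codas are permitted; onsets are limited to one consonant).
Each unlicensed consonant becomes the onset of a new syllable: /ʔ/ → /ʔa/, /ʒ/ → /ʒa/.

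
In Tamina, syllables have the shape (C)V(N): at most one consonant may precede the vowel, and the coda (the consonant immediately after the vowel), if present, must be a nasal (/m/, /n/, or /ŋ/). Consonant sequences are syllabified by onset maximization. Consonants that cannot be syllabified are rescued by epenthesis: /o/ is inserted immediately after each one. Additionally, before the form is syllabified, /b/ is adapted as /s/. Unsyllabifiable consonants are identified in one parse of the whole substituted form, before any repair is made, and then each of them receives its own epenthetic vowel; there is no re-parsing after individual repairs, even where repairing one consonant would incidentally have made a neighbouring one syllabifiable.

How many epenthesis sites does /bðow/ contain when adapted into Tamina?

After substitution the input is /sðow/.
The unsyllabifiable consonants are /s/, /w/; each receives one epenthetic vowel.

2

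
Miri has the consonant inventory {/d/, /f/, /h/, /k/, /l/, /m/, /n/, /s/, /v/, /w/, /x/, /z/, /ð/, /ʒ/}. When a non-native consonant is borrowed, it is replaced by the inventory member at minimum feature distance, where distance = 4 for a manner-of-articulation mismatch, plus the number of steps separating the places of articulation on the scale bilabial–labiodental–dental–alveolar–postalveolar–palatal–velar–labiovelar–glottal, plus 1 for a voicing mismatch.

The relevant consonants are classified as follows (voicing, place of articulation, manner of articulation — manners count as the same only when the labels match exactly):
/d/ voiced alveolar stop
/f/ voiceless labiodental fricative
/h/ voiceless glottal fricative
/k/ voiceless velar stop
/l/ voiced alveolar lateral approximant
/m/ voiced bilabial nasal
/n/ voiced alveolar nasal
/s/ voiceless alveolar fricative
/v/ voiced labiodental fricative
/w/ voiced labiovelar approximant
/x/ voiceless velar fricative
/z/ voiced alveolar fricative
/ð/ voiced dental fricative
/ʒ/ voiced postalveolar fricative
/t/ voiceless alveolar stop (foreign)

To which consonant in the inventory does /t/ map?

/d/ is closest: same manner (stop), place distance 0 (alveolar→alveolar), voicing differs (+1); total 1. Next closest is /k/ at distance 3.

d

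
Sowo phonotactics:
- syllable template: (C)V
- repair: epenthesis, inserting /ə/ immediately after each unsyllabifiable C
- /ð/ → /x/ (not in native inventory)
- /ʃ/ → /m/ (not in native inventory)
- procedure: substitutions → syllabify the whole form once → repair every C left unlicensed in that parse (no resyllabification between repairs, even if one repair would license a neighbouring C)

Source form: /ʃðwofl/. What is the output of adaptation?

Substitution: /ʃ/ → /m/, /ð/ → /x/, giving /mxwofl/.
Under (C)V, the unsyllabifiable consonants are /m/, /x/, /f/, /l/ (no codas are permitted; onsets are limited to one consonant).
Epenthesis after each stranded consonant: /m/ → /mə/, /x/ → /xə/, /f/ → /fə/, /l/ → /lə/.

məxəwofələ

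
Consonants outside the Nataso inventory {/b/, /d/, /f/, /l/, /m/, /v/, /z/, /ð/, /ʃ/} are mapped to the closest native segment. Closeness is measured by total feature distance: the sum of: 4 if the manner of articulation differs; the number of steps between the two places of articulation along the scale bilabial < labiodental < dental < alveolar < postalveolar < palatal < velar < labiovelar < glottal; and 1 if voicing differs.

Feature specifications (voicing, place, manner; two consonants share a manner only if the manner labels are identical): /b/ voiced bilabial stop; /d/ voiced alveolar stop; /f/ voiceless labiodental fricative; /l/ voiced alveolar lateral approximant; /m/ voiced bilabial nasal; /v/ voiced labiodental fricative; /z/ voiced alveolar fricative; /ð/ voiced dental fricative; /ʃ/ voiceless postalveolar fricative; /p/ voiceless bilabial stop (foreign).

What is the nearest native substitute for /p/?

b

/b/ is closest: same manner (stop), place distance 0 (bilabial→bilabial), voicing differs (+1); total 1. Next closest is /d/ at distance 4.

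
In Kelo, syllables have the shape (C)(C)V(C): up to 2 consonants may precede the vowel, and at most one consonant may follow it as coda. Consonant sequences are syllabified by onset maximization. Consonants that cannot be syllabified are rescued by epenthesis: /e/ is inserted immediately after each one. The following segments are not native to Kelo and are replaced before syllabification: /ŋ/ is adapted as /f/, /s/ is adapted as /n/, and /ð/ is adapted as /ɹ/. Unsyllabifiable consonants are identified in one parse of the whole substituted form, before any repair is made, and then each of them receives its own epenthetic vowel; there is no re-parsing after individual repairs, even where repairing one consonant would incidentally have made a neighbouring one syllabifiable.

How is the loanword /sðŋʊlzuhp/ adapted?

neɹfʊlzuhpe

Substitution: /s/ → /n/, /ð/ → /ɹ/, /ŋ/ → /f/, giving /nɹfʊlzuhp/.
Syllabifying with onset maximization leaves /n/, /p/ stranded (at most one coda consonant is licensed; onsets may contain at most 2 consonants).
Inserting the epenthetic vowel yields /n/ → /ne/, /p/ → /pe/.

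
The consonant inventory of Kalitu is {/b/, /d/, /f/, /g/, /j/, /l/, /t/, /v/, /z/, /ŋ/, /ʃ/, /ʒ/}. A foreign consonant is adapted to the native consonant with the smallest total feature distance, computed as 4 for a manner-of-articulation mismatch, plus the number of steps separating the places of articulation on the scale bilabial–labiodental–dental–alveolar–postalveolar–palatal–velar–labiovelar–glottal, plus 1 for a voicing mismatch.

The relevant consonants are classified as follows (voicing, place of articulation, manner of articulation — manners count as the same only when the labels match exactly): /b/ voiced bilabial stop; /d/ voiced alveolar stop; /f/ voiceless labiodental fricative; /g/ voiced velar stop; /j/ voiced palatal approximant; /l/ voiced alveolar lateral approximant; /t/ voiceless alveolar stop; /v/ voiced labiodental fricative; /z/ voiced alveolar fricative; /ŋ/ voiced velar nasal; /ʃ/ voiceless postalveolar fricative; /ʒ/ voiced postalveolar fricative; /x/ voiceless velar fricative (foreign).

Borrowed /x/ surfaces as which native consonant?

ʃ

/ʃ/ is closest: same manner (fricative), place distance 2 (velar→postalveolar), same voicing; total 2. Next closest is /ʒ/ at distance 3.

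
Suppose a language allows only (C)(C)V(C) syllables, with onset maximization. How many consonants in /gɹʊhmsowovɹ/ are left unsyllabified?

1

Syllabifying with onset maximization leaves /ɹ/ stranded (at most one coda consonant is licensed; onsets may contain at most 2 consonants).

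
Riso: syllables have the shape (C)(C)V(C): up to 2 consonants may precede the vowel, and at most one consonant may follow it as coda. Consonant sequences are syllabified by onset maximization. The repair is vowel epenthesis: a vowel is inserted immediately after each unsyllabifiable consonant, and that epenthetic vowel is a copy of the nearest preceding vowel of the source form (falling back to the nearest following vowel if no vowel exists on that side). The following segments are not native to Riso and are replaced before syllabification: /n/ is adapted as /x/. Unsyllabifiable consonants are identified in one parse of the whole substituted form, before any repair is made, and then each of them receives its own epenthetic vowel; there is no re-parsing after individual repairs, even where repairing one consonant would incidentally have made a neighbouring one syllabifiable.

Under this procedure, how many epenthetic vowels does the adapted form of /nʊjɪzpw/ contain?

2

After substitution the input is /xʊjɪzpw/.
The unsyllabifiable consonants are /p/, /w/; each receives one epenthetic vowel.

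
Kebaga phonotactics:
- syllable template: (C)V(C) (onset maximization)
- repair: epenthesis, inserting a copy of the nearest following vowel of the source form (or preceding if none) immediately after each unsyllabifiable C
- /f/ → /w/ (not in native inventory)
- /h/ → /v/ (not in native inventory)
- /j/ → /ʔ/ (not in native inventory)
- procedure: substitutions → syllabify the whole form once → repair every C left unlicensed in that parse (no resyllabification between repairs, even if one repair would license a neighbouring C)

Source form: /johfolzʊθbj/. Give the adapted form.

ʔovwolzʊθbʊʔʊ

Substitution: /j/ → /ʔ/, /h/ → /v/, /f/ → /w/, giving /ʔovwolzʊθbʔ/.
Under (C)V(C), the unsyllabifiable consonants are /b/, /ʔ/ (at most one coda consonant is licensed; onsets are limited to one consonant).
Each unlicensed consonant becomes the onset of a new syllable: /b/ → /bʊ/, /ʔ/ → /ʔʊ/.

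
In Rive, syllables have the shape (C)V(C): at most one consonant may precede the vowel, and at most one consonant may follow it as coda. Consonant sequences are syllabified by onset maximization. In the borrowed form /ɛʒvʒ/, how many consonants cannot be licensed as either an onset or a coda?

Under (C)V(C), the unsyllabifiable consonants are /v/, /ʒ/ (at most one coda consonant is licensed; onsets are limited to one consonant).

2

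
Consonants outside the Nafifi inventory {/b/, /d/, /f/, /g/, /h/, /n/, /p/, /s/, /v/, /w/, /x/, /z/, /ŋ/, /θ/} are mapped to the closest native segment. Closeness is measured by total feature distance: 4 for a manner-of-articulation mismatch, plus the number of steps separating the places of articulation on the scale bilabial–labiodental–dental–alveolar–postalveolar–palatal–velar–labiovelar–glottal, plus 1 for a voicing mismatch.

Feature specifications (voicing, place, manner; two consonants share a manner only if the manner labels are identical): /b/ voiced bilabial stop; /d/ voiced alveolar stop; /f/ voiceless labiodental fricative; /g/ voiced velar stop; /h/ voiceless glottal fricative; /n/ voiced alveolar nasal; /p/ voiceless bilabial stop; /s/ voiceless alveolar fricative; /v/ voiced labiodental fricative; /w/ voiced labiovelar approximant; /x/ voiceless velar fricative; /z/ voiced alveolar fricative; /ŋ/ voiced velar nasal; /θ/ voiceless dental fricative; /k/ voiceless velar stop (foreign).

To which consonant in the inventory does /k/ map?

g

/g/ is closest: same manner (stop), place distance 0 (velar→velar), voicing differs (+1); total 1. Next closest is /d/ at distance 4.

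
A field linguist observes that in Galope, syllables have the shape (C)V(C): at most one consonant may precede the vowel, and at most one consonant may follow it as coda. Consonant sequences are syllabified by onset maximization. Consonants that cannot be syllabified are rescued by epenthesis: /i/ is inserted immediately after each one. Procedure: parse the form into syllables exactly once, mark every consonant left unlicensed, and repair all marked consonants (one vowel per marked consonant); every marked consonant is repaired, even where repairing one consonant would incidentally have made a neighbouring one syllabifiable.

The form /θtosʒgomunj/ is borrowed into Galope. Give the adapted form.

The consonants /θ/, /ʒ/, /j/ cannot be parsed into a legal (C)V(C) syllable (at most one coda consonant is licensed; onsets are limited to one consonant).
Inserting the epenthetic vowel yields /θ/ → /θi/, /ʒ/ → /ʒi/, /j/ → /ji/.

θitosʒigomunji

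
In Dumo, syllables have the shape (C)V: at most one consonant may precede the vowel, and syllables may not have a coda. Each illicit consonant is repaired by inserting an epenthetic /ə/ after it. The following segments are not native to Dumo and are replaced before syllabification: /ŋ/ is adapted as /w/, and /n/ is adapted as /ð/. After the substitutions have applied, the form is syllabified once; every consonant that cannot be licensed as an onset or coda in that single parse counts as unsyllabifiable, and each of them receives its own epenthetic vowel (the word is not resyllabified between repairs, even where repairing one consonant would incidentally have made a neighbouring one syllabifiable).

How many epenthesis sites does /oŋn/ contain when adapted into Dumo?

2

After substitution the input is /owð/.
The unsyllabifiable consonants are /w/, /ð/; each receives one epenthetic vowel.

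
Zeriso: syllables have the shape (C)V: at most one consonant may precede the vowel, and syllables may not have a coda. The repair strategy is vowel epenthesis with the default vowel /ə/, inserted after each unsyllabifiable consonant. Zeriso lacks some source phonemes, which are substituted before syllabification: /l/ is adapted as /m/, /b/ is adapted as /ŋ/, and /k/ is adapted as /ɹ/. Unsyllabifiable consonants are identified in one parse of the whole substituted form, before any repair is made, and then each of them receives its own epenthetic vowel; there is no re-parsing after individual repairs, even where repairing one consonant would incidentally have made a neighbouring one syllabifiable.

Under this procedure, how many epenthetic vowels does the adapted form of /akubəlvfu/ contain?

2

After substitution the input is /aɹuŋəmvfu/.
The unsyllabifiable consonants are /m/, /v/; each receives one epenthetic vowel.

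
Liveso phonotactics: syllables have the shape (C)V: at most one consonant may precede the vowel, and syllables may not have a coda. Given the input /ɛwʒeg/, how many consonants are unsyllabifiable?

2

Syllabifying with onset maximization leaves /w/, /g/ stranded (no codas are permitted; onsets are limited to one consonant).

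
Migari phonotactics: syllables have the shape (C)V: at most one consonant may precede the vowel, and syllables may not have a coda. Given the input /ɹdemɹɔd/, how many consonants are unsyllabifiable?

3

The consonants /ɹ/, /m/, /d/ cannot be parsed into a legal (C)V syllable (no codas are permitted; onsets are limited to one consonant).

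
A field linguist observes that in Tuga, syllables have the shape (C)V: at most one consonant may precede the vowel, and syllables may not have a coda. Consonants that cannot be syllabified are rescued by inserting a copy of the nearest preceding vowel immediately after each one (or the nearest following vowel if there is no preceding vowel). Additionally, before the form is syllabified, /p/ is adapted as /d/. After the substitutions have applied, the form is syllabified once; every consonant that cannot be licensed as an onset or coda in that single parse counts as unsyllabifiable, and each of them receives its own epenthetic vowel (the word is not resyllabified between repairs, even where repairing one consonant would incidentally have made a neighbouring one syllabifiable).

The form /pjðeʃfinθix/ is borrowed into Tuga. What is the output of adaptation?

dejeðeʃefiniθixi

Substitution: /p/ → /d/, giving /djðeʃfinθix/.
Syllabifying with onset maximization leaves /d/, /j/, /ʃ/, /n/, /x/ stranded (no codas are permitted; onsets are limited to one consonant).
Epenthesis after each stranded consonant: /d/ → /de/, /j/ → /je/, /ʃ/ → /ʃe/, /n/ → /ni/, /x/ → /xi/.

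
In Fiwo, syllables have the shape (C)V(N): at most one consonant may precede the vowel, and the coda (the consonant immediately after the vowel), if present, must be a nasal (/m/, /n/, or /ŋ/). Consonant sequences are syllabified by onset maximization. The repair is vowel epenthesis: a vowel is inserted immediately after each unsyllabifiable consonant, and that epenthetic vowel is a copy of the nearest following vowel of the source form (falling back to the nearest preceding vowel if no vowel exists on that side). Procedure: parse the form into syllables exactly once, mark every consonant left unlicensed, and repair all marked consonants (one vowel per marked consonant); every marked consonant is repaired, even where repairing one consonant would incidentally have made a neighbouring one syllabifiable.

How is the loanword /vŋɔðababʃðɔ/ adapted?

Syllabifying with onset maximization leaves /v/, /b/, /ʃ/ stranded (only a nasal (/m/, /n/, or /ŋ/) is licensed in coda position; onsets are limited to one consonant).
Inserting the epenthetic vowel yields /v/ → /vɔ/, /b/ → /bɔ/, /ʃ/ → /ʃɔ/.

vɔŋɔðababɔʃɔðɔ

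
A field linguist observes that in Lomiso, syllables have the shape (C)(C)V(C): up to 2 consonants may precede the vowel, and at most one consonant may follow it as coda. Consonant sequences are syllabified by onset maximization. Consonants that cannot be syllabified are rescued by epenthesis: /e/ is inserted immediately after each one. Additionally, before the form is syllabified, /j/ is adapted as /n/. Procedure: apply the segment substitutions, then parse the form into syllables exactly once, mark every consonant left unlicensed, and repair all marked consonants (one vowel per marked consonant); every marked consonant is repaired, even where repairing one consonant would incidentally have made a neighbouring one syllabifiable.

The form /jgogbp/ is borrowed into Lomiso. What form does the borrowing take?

Substitution: /j/ → /n/, giving /ngogbp/.
Under (C)(C)V(C), the unsyllabifiable consonants are /b/, /p/ (at most one coda consonant is licensed; onsets may contain at most 2 consonants).
Each unlicensed consonant becomes the onset of a new syllable: /b/ → /be/, /p/ → /pe/.

ngogbepe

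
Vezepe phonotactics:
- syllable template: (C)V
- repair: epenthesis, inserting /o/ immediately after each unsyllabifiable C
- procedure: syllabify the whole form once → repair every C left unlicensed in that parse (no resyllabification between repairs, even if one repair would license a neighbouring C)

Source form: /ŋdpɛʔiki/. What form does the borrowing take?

The consonants /ŋ/, /d/ cannot be parsed into a legal (C)V syllable (no codas are permitted; onsets are limited to one consonant).
Epenthesis after each stranded consonant: /ŋ/ → /ŋo/, /d/ → /do/.

ŋodopɛʔiki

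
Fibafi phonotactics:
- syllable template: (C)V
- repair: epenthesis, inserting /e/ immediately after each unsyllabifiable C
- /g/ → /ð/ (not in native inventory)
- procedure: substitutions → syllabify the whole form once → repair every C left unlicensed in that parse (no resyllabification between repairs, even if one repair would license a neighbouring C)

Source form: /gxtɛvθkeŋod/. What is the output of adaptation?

Substitution: /g/ → /ð/, giving /ðxtɛvθkeŋod/.
Under (C)V, the unsyllabifiable consonants are /ð/, /x/, /v/, /θ/, /d/ (no codas are permitted; onsets are limited to one consonant).
Inserting the epenthetic vowel yields /ð/ → /ðe/, /x/ → /xe/, /v/ → /ve/, /θ/ → /θe/, /d/ → /de/.

ðexetɛveθekeŋode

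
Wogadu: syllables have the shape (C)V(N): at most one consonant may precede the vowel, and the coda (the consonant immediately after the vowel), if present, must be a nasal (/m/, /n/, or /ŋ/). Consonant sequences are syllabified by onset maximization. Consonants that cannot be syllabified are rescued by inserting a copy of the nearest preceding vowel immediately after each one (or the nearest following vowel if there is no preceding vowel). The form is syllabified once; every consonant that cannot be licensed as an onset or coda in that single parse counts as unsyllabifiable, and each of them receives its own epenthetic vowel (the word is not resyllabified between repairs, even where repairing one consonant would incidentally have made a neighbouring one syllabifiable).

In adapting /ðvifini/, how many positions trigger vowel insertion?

1

The unsyllabifiable consonants are /ð/; each receives one epenthetic vowel.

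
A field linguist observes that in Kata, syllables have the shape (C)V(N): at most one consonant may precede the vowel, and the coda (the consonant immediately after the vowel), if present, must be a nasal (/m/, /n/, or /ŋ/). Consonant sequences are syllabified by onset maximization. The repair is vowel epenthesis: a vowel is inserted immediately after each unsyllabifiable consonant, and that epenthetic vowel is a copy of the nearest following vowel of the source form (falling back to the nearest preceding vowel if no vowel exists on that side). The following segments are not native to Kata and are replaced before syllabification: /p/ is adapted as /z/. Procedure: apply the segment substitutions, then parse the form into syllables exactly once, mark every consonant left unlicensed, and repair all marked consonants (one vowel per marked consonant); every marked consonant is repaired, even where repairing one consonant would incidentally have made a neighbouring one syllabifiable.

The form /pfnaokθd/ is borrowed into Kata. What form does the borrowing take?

Substitution: /p/ → /z/, giving /zfnaokθd/.
Syllabifying with onset maximization leaves /z/, /f/, /k/, /θ/, /d/ stranded (only a nasal (/m/, /n/, or /ŋ/) is licensed in coda position; onsets are limited to one consonant).
Inserting the epenthetic vowel yields /z/ → /za/, /f/ → /fa/, /k/ → /ko/, /θ/ → /θo/, /d/ → /do/.

zafanaokoθodo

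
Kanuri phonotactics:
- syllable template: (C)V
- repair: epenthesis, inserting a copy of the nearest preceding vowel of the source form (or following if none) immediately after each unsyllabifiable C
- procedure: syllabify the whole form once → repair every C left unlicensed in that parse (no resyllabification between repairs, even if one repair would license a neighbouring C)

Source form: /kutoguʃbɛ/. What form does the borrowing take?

kutoguʃubɛ

The consonants /ʃ/ cannot be parsed into a legal (C)V syllable (no codas are permitted; onsets are limited to one consonant).
Inserting the epenthetic vowel yields /ʃ/ → /ʃu/.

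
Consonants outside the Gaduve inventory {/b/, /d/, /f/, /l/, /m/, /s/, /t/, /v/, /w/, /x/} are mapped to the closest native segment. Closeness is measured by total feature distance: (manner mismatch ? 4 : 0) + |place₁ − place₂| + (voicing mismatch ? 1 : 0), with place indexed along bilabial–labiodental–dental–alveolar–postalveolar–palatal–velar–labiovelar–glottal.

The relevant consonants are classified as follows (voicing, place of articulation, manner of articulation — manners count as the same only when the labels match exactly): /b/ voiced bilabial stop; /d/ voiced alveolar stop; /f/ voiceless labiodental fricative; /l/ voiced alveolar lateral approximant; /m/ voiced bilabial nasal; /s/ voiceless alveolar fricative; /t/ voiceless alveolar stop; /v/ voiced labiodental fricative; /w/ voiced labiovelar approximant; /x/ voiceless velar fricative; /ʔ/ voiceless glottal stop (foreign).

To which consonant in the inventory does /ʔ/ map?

t

/t/ is closest: same manner (stop), place distance 5 (glottal→alveolar), same voicing; total 5. Next closest is /d/ at distance 6.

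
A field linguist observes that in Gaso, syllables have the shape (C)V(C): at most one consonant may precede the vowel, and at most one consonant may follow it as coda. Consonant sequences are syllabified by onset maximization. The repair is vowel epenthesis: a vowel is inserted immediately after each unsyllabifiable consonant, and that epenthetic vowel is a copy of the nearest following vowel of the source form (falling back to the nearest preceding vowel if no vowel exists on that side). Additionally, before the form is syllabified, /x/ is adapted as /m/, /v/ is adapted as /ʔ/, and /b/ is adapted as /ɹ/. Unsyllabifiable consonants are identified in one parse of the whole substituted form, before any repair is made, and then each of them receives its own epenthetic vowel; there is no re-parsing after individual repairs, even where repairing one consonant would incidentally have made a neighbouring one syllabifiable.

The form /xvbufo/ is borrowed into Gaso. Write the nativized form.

Substitution: /x/ → /m/, /v/ → /ʔ/, /b/ → /ɹ/, giving /mʔɹufo/.
Syllabifying with onset maximization leaves /m/, /ʔ/ stranded (at most one coda consonant is licensed; onsets are limited to one consonant).
Epenthesis after each stranded consonant: /m/ → /mu/, /ʔ/ → /ʔu/.

muʔuɹufo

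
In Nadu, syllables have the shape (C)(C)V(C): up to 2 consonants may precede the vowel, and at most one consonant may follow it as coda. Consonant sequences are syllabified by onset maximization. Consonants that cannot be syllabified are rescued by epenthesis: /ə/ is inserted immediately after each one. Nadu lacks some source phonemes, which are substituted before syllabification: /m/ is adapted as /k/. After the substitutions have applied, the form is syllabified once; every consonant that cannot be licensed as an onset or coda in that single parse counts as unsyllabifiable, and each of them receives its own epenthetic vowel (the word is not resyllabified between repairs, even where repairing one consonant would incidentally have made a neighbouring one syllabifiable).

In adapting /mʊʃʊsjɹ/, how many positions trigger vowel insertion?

After substitution the input is /kʊʃʊsjɹ/.
The unsyllabifiable consonants are /j/, /ɹ/; each receives one epenthetic vowel.

2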